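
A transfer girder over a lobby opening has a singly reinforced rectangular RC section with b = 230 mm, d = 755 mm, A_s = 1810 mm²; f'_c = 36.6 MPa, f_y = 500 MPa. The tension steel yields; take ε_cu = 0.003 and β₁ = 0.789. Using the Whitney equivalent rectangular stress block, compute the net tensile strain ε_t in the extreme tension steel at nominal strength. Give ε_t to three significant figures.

a = A_s f_y/(0.85 f'_c b) = 126.48 mm.
β₁ = 0.789, so c = a/β₁ = 126.48/0.789 = 160.30 mm.
From the linear strain diagram with ε_cu = 0.003: ε_t = 0.003 (d − c)/c = 0.003 × (755 − 160.30)/160.30 = 0.0111.
Since ε_t ≥ 0.005, the section is tension-controlled.

ε_t ≈ 0.0111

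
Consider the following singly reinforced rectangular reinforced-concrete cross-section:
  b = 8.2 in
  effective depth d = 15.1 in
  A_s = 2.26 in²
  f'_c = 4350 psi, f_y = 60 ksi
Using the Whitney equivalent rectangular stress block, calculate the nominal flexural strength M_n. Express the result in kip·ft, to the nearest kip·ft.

T = A_s f_y = 2.26 × 60 = 135.6 kips.
a = T/(0.85 f'_c b) = 135.6/(0.85 × 4.35 × 8.2) = 4.472 in.
M_n = T(d − a/2) = 135.6 × (15.1 − 2.236) = 1744.4 kip·in = 1744.4/12 = 145.37 kip·ft.

M_n ≈ 145 kip·ft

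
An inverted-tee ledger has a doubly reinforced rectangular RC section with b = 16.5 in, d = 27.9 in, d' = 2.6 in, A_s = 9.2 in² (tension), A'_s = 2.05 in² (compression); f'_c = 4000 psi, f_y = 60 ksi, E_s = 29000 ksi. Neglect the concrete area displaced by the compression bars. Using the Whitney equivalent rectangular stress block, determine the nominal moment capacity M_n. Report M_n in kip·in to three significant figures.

Assume both steels yield.
a = (A_s − A'_s) f_y/(0.85 f'_c b) = (9.2 − 2.05) × 60/(0.85 × 4 × 16.5) = 7.647 in.
c = a/β₁ = 7.647/0.85 = 8.996 in; ε'_s = 0.003(c − d')/c = 0.0021 ≥ ε_y = 0.0021, so the compression steel yields.
M_n = (A_s − A'_s) f_y (d − a/2) + A'_s f_y (d − d') = 429 × (27.9 − 3.8235) + 123 × (27.9 − 2.6) = 10328.8 + 3111.9 = 13440.7 kip·in.

M_n ≈ 13400 kip·in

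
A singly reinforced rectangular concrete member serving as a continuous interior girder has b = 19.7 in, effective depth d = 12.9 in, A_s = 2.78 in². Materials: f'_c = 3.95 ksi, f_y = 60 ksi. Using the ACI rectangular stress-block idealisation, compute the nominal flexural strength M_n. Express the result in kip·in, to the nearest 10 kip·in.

T = A_s f_y = 2.78 × 60 = 166.8 kips.
a = T/(0.85 f'_c b) = 166.8/(0.85 × 3.95 × 19.7) = 2.522 in.
M_n = T(d − a/2) = 166.8 × (12.9 − 1.261) = 1941.4 kip·in.

M_n ≈ 1940 kip·in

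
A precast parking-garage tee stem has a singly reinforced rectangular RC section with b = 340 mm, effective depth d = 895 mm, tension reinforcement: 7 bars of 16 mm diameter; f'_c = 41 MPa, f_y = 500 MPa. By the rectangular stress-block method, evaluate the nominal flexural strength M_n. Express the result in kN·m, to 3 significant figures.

A_s = 7 × 201 = 1407 mm².
T = A_s f_y = 1407 × 500 = 703500 N = 703.5 kN.
From C = T: a = T/(0.85 f'_c b) = 703500/(0.85 × 41 × 340) = 59.37 mm.
M_n = T(d − a/2) = 703.5 kN × (895 − 29.685) mm = 608.75 kN·m.

M_n ≈ 609 kN·m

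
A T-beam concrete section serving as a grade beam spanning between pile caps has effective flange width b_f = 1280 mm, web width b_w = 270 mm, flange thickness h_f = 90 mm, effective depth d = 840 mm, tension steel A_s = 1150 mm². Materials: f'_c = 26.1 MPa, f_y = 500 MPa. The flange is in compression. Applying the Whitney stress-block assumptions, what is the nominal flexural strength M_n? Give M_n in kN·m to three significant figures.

M_n ≈ 477 kN·m

Tension: T = A_s f_y = 1150 × 500 = 575000 N.
Try a within the flange: a = T/(0.85 f'_c b_f) = 575000/(0.85 × 26.1 × 1280) = 20.25 mm.
Since a = 20.25 ≤ h_f = 90 mm, the stress block lies entirely in the flange; analyse as a rectangular beam of width b_f.
M_n = T(d − a/2) = 575000 × (840 − 10.125) = 477.18 × 10⁶ N·mm.
M_n = 477.18 kN·m.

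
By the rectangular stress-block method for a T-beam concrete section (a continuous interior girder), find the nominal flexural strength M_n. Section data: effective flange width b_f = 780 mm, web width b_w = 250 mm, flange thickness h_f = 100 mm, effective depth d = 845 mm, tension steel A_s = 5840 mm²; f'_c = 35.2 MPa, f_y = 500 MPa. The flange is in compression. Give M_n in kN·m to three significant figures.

M_n ≈ 2270 kN·m

Tension: T = A_s f_y = 5840 × 500 = 2920000 N.
Try a within the flange: a = T/(0.85 f'_c b_f) = 2920000/(0.85 × 35.2 × 780) = 125.12 mm.
a = 125.12 > h_f = 100 mm: the block extends into the web. Split into flange-overhang and web parts.
C_f = 0.85 f'_c (b_f − b_w) h_f = 0.85 × 35.2 × (780 − 250) × 100 = 1585760 N.
Remaining web compression depth: a_w = (T − C_f)/(0.85 f'_c b_w) = (2920000 − 1585760)/(0.85 × 35.2 × 250) = 178.37 mm.
M_n = C_f(d − h_f/2) + (T − C_f)(d − a_w/2) = 1585760 × (845 − 50) + 1334240 × (845 − 89.185) = 1260.68 + 1008.44 = 2269.12 × 10⁶ N·mm.
M_n = 2269.12 kN·m.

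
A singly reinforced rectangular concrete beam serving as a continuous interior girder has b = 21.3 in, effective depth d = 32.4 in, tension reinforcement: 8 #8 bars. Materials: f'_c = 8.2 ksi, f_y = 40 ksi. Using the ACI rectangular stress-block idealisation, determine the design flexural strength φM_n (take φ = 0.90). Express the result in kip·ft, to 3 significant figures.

A_s = 8 × 0.79 = 6.32 in².
T = A_s f_y = 6.32 × 40 = 252.8 kips.
a = T/(0.85 f'_c b) = 252.8/(0.85 × 8.2 × 21.3) = 1.703 in.
M_n = T(d − a/2) = 252.8 × (32.4 − 0.8515) = 7975.5 kip·in = 7975.5/12 = 664.63 kip·ft.
φM_n = 0.90 × 664.63 = 598.17 kip·ft.

φM_n ≈ 598 kip·ft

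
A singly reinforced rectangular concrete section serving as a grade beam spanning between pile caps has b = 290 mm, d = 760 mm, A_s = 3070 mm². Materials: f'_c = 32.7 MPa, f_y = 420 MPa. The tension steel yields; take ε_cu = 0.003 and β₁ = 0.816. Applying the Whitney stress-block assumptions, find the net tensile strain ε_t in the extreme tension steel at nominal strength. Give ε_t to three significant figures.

ε_t ≈ 0.00863

a = A_s f_y/(0.85 f'_c b) = 159.96 mm.
β₁ = 0.816, so c = a/β₁ = 159.96/0.816 = 196.03 mm.
From the linear strain diagram with ε_cu = 0.003: ε_t = 0.003 (d − c)/c = 0.003 × (760 − 196.03)/196.03 = 0.00863.
Since ε_t ≥ 0.005, the section is tension-controlled.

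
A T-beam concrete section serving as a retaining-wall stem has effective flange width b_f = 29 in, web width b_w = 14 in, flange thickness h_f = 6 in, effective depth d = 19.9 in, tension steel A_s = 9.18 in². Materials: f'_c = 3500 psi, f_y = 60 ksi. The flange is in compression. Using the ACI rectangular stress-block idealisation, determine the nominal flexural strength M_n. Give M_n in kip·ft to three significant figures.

Tension: T = A_s f_y = 9.18 × 60 = 550.8 kips.
Try a within the flange: a = T/(0.85 f'_c b_f) = 550.8/(0.85 × 3.5 × 29) = 6.384 in.
a = 6.384 > h_f = 6 in: the block extends into the web. Split into flange-overhang and web parts.
C_f = 0.85 f'_c (b_f − b_w) h_f = 0.85 × 3.5 × (29 − 14) × 6 = 267.8 kips.
Remaining web compression depth: a_w = (T − C_f)/(0.85 f'_c b_w) = (550.8 − 267.8)/(0.85 × 3.5 × 14) = 6.795 in.
M_n = C_f(d − h_f/2) + (T − C_f)(d − a_w/2) = 267.8 × (19.9 − 3) + 283 × (19.9 − 3.3975) = 4525.8 + 4670.2 = 9196.0 kip·in.
M_n = 9196.0/12 = 766.33 kip·ft.

M_n ≈ 766 kip·ft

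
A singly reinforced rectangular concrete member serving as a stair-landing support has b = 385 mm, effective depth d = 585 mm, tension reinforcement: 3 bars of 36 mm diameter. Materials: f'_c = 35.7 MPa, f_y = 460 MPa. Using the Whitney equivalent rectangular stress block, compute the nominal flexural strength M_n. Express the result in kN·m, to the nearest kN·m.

M_n ≈ 737 kN·m

A_s = 3 × 1018 = 3054 mm².
T = A_s f_y = 3054 × 460 = 1404840 N = 1404.84 kN.
From C = T: a = T/(0.85 f'_c b) = 1404840/(0.85 × 35.7 × 385) = 120.25 mm.
M_n = T(d − a/2) = 1404.84 kN × (585 − 60.125) mm = 737.37 kN·m.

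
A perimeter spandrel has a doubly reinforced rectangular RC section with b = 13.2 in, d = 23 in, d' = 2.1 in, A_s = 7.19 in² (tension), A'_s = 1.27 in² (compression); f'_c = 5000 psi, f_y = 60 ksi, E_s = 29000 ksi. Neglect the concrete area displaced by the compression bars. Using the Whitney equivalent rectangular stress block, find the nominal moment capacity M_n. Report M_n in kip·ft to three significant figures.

Assume both steels yield.
a = (A_s − A'_s) f_y/(0.85 f'_c b) = (7.19 − 1.27) × 60/(0.85 × 5 × 13.2) = 6.332 in.
c = a/β₁ = 6.332/0.8 = 7.915 in; ε'_s = 0.003(c − d')/c = 0.0022 ≥ ε_y = 0.0021, so the compression steel yields.
M_n = (A_s − A'_s) f_y (d − a/2) + A'_s f_y (d − d') = 355.2 × (23 − 3.166) + 76.2 × (23 − 2.1) = 7045.0 + 1592.6 = 8637.6 kip·in = 8637.6/12 = 719.80 kip·ft.

M_n ≈ 720 kip·ft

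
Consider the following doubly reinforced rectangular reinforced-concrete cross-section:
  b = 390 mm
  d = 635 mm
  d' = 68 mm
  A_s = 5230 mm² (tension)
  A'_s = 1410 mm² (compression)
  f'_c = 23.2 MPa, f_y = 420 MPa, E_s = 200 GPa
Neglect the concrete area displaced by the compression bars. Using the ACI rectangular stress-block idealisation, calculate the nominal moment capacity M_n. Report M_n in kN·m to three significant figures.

Assume both tension and compression steel yield.
Net tension couple steel: A_s − A'_s = 3820 mm².
a = (A_s − A'_s) f_y / (0.85 f'_c b) = 1604400/(0.85 × 23.2 × 390) = 208.61 mm.
c = a/β₁ = 208.61/0.85 = 245.42 mm; ε'_s = 0.003(c − d')/c = 0.0022 ≥ f_y/E_s = 0.0021, so compression steel does yield.
M_n = (A_s − A'_s) f_y (d − a/2) + A'_s f_y (d − d') = [1604400 × (635 − 104.305) + 592200 × (635 − 68)] × 10⁻⁶ = 851.45 + 335.78 = 1187.23 kN·m.

M_n ≈ 1190 kN·m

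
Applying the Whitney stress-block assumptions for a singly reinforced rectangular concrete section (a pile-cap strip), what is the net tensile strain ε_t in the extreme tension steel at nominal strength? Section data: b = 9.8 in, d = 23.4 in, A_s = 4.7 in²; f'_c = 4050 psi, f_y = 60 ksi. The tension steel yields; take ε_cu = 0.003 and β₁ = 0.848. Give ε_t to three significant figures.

ε_t ≈ 0.00412

a = A_s f_y/(0.85 f'_c b) = 8.359 in.
β₁ = 0.848, so c = a/β₁ = 8.359/0.848 = 9.857 in.
From the linear strain diagram with ε_cu = 0.003: ε_t = 0.003 (d − c)/c = 0.003 × (23.4 − 9.857)/9.857 = 0.00412.
ε_t is between 0.004 and 0.005 — transition zone.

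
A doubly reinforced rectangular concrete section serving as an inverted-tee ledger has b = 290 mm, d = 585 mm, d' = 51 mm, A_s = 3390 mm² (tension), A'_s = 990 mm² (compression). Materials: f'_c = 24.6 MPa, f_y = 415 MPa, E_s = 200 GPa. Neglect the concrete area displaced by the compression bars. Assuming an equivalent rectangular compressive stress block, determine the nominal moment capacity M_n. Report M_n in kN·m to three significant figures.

Assume both tension and compression steel yield.
Net tension couple steel: A_s − A'_s = 2400 mm².
a = (A_s − A'_s) f_y / (0.85 f'_c b) = 996000/(0.85 × 24.6 × 290) = 164.25 mm.
c = a/β₁ = 164.25/0.85 = 193.24 mm; ε'_s = 0.003(c − d')/c = 0.0022 ≥ f_y/E_s = 0.0021, so compression steel does yield.
M_n = (A_s − A'_s) f_y (d − a/2) + A'_s f_y (d − d') = [996000 × (585 − 82.125) + 410850 × (585 − 51)] × 10⁻⁶ = 500.86 + 219.39 = 720.25 kN·m.

M_n ≈ 720 kN·m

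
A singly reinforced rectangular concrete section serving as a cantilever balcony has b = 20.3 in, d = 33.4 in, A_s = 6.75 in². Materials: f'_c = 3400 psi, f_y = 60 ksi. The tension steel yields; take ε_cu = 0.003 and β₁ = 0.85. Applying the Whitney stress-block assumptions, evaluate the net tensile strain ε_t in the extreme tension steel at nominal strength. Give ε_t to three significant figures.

a = A_s f_y/(0.85 f'_c b) = 6.903 in.
β₁ = 0.85, so c = a/β₁ = 6.903/0.85 = 8.121 in.
From the linear strain diagram with ε_cu = 0.003: ε_t = 0.003 (d − c)/c = 0.003 × (33.4 − 8.121)/8.121 = 0.00934.
Since ε_t ≥ 0.005, the section is tension-controlled.

ε_t ≈ 0.00934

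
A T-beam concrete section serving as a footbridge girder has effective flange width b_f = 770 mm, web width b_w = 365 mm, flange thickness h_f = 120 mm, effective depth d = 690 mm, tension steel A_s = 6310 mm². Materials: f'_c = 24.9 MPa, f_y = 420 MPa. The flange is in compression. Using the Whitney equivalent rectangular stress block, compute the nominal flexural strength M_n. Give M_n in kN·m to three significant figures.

M_n ≈ 1600 kN·m

Tension: T = A_s f_y = 6310 × 420 = 2650200 N.
Try a within the flange: a = T/(0.85 f'_c b_f) = 2650200/(0.85 × 24.9 × 770) = 162.62 mm.
a = 162.62 > h_f = 120 mm: the block extends into the web. Split into flange-overhang and web parts.
C_f = 0.85 f'_c (b_f − b_w) h_f = 0.85 × 24.9 × (770 − 365) × 120 = 1028619 N.
Remaining web compression depth: a_w = (T − C_f)/(0.85 f'_c b_w) = (2650200 − 1028619)/(0.85 × 24.9 × 365) = 209.91 mm.
M_n = C_f(d − h_f/2) + (T − C_f)(d − a_w/2) = 1028619 × (690 − 60) + 1621581 × (690 − 104.955) = 648.03 + 948.70 = 1596.73 × 10⁶ N·mm.
M_n = 1596.73 kN·m.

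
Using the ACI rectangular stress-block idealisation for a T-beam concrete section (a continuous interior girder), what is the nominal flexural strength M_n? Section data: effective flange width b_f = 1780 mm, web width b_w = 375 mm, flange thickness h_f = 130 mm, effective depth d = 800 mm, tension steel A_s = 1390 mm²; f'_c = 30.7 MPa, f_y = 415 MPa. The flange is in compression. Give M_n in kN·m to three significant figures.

Tension: T = A_s f_y = 1390 × 415 = 576850 N.
Try a within the flange: a = T/(0.85 f'_c b_f) = 576850/(0.85 × 30.7 × 1780) = 12.42 mm.
Since a = 12.42 ≤ h_f = 130 mm, the stress block lies entirely in the flange; analyse as a rectangular beam of width b_f.
M_n = T(d − a/2) = 576850 × (800 − 6.21) = 457.90 × 10⁶ N·mm.
M_n = 457.90 kN·m.

M_n ≈ 458 kN·m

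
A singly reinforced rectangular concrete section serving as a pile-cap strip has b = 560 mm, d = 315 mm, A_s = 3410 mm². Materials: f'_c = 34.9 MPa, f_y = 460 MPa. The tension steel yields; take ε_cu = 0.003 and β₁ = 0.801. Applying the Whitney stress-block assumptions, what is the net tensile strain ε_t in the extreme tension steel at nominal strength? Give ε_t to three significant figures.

ε_t ≈ 0.00502

a = A_s f_y/(0.85 f'_c b) = 94.42 mm.
β₁ = 0.801, so c = a/β₁ = 94.42/0.801 = 117.88 mm.
From the linear strain diagram with ε_cu = 0.003: ε_t = 0.003 (d − c)/c = 0.003 × (315 − 117.88)/117.88 = 0.00502.
Since ε_t ≥ 0.005, the section is tension-controlled.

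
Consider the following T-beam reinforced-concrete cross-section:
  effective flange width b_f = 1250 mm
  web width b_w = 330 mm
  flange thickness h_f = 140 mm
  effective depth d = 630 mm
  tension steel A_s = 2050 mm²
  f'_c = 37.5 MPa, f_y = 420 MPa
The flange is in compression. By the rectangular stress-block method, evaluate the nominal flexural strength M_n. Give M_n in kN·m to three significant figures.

Tension: T = A_s f_y = 2050 × 420 = 861000 N.
Try a within the flange: a = T/(0.85 f'_c b_f) = 861000/(0.85 × 37.5 × 1250) = 21.61 mm.
Since a = 21.61 ≤ h_f = 140 mm, the stress block lies entirely in the flange; analyse as a rectangular beam of width b_f.
M_n = T(d − a/2) = 861000 × (630 − 10.805) = 533.13 × 10⁶ N·mm.
M_n = 533.13 kN·m.

M_n ≈ 533 kN·m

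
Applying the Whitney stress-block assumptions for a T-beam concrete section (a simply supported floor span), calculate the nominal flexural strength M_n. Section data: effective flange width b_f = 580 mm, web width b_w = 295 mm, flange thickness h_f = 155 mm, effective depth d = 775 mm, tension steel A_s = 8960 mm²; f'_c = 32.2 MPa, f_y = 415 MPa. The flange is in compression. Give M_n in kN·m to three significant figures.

Tension: T = A_s f_y = 8960 × 415 = 3718400 N.
Try a within the flange: a = T/(0.85 f'_c b_f) = 3718400/(0.85 × 32.2 × 580) = 234.24 mm.
a = 234.24 > h_f = 155 mm: the block extends into the web. Split into flange-overhang and web parts.
C_f = 0.85 f'_c (b_f − b_w) h_f = 0.85 × 32.2 × (580 − 295) × 155 = 1209070 N.
Remaining web compression depth: a_w = (T − C_f)/(0.85 f'_c b_w) = (3718400 − 1209070)/(0.85 × 32.2 × 295) = 310.79 mm.
M_n = C_f(d − h_f/2) + (T − C_f)(d − a_w/2) = 1209070 × (775 − 77.5) + 2509330 × (775 − 155.395) = 843.33 + 1554.79 = 2398.12 × 10⁶ N·mm.
M_n = 2398.12 kN·m.

M_n ≈ 2400 kN·m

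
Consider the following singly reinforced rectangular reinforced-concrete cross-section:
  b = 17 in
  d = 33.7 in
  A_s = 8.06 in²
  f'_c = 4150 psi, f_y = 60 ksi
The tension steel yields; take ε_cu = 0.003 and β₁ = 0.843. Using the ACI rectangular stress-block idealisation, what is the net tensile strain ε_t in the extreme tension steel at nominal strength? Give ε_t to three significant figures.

a = A_s f_y/(0.85 f'_c b) = 8.064 in.
β₁ = 0.843, so c = a/β₁ = 8.064/0.843 = 9.566 in.
From the linear strain diagram with ε_cu = 0.003: ε_t = 0.003 (d − c)/c = 0.003 × (33.7 − 9.566)/9.566 = 0.00757.
Since ε_t ≥ 0.005, the section is tension-controlled.

ε_t ≈ 0.00757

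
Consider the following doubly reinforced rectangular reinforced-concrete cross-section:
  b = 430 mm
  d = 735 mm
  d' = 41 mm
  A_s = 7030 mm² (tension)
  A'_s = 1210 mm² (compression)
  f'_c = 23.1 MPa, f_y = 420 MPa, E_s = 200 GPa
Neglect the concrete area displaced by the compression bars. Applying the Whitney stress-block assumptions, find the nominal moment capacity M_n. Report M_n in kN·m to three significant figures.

M_n ≈ 1800 kN·m

Assume both tension and compression steel yield.
Net tension couple steel: A_s − A'_s = 5820 mm².
a = (A_s − A'_s) f_y / (0.85 f'_c b) = 2444400/(0.85 × 23.1 × 430) = 289.52 mm.
c = a/β₁ = 289.52/0.85 = 340.61 mm; ε'_s = 0.003(c − d')/c = 0.0026 ≥ f_y/E_s = 0.0021, so compression steel does yield.
M_n = (A_s − A'_s) f_y (d − a/2) + A'_s f_y (d − d') = [2444400 × (735 − 144.76) + 508200 × (735 − 41)] × 10⁻⁶ = 1442.78 + 352.69 = 1795.47 kN·m.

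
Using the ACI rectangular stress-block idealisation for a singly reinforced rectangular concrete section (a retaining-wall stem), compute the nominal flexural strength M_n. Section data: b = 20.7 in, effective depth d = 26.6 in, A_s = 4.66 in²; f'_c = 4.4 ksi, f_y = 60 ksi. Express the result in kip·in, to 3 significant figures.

M_n ≈ 6930 kip·in

T = A_s f_y = 4.66 × 60 = 279.6 kips.
a = T/(0.85 f'_c b) = 279.6/(0.85 × 4.4 × 20.7) = 3.612 in.
M_n = T(d − a/2) = 279.6 × (26.6 − 1.806) = 6932.4 kip·in.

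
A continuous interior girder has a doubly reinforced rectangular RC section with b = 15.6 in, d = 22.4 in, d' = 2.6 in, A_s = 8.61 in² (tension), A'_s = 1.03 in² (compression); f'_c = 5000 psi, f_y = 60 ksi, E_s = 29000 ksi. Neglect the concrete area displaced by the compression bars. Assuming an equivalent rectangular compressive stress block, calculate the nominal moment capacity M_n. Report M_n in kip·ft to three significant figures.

M_n ≈ 821 kip·ft

Assume both steels yield.
a = (A_s − A'_s) f_y/(0.85 f'_c b) = (8.61 − 1.03) × 60/(0.85 × 5 × 15.6) = 6.860 in.
c = a/β₁ = 6.860/0.8 = 8.575 in; ε'_s = 0.003(c − d')/c = 0.0021 ≥ ε_y = 0.0021, so the compression steel yields.
M_n = (A_s − A'_s) f_y (d − a/2) + A'_s f_y (d − d') = 454.8 × (22.4 − 3.43) + 61.8 × (22.4 − 2.6) = 8627.6 + 1223.6 = 9851.2 kip·in = 9851.2/12 = 820.93 kip·ft.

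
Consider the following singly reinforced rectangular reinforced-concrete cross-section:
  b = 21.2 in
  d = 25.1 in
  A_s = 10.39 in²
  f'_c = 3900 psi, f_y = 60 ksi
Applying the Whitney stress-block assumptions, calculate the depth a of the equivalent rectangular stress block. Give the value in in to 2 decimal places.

a ≈ 8.87 in

T = A_s f_y = 10.39 × 60 = 623.4 kips.
a = T/(0.85 f'_c b) = 623.4/(0.85 × 3.9 × 21.2) = 8.87 in.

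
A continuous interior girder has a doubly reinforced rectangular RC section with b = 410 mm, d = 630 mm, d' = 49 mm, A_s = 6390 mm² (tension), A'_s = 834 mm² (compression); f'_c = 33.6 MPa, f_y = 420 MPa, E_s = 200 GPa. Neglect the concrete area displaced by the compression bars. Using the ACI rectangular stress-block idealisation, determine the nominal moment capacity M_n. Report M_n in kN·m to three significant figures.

M_n ≈ 1440 kN·m

Assume both tension and compression steel yield.
Net tension couple steel: A_s − A'_s = 5556 mm².
a = (A_s − A'_s) f_y / (0.85 f'_c b) = 2333520/(0.85 × 33.6 × 410) = 199.28 mm.
c = a/β₁ = 199.28/0.81 = 246.02 mm; ε'_s = 0.003(c − d')/c = 0.0024 ≥ f_y/E_s = 0.0021, so compression steel does yield.
M_n = (A_s − A'_s) f_y (d − a/2) + A'_s f_y (d − d') = [2333520 × (630 − 99.64) + 350280 × (630 − 49)] × 10⁻⁶ = 1237.61 + 203.51 = 1441.12 kN·m.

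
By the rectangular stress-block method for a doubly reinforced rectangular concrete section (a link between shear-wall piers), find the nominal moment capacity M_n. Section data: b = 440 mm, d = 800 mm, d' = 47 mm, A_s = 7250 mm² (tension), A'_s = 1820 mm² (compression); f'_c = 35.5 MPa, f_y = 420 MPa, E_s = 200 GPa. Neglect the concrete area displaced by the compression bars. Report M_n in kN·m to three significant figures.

Assume both tension and compression steel yield.
Net tension couple steel: A_s − A'_s = 5430 mm².
a = (A_s − A'_s) f_y / (0.85 f'_c b) = 2280600/(0.85 × 35.5 × 440) = 171.77 mm.
c = a/β₁ = 171.77/0.796 = 215.79 mm; ε'_s = 0.003(c − d')/c = 0.0023 ≥ f_y/E_s = 0.0021, so compression steel does yield.
M_n = (A_s − A'_s) f_y (d − a/2) + A'_s f_y (d − d') = [2280600 × (800 − 85.885) + 764400 × (800 − 47)] × 10⁻⁶ = 1628.61 + 575.59 = 2204.20 kN·m.

M_n ≈ 2200 kN·m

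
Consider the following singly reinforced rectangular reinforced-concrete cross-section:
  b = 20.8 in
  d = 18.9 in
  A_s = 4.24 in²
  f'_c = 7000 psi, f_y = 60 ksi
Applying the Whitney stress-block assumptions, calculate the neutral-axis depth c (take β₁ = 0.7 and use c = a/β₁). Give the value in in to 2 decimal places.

c ≈ 2.94 in

T = A_s f_y = 4.24 × 60 = 254.4 kips.
a = T/(0.85 f'_c b) = 254.4/(0.85 × 7 × 20.8) = 2.0556 in.
With β₁ = 0.7, c = a/β₁ = 2.0556/0.7 = 2.94 in.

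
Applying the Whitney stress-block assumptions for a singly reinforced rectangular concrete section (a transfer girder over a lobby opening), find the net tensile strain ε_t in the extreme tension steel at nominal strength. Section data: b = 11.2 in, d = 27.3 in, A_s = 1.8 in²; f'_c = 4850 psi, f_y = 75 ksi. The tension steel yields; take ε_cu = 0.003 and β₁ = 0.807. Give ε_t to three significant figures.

ε_t ≈ 0.0196

a = A_s f_y/(0.85 f'_c b) = 2.924 in.
β₁ = 0.807, so c = a/β₁ = 2.924/0.807 = 3.623 in.
From the linear strain diagram with ε_cu = 0.003: ε_t = 0.003 (d − c)/c = 0.003 × (27.3 − 3.623)/3.623 = 0.0196.
Since ε_t ≥ 0.005, the section is tension-controlled.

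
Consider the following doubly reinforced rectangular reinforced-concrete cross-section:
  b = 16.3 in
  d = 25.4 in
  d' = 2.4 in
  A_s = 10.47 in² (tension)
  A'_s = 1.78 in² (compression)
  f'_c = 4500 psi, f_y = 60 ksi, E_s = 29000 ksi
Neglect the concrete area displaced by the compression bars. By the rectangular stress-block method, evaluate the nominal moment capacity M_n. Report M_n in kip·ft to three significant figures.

M_n ≈ 1130 kip·ft

Assume both steels yield.
a = (A_s − A'_s) f_y/(0.85 f'_c b) = (10.47 − 1.78) × 60/(0.85 × 4.5 × 16.3) = 8.363 in.
c = a/β₁ = 8.363/0.825 = 10.137 in; ε'_s = 0.003(c − d')/c = 0.0023 ≥ ε_y = 0.0021, so the compression steel yields.
M_n = (A_s − A'_s) f_y (d − a/2) + A'_s f_y (d − d') = 521.4 × (25.4 − 4.1815) + 106.8 × (25.4 − 2.4) = 11063.3 + 2456.4 = 13519.7 kip·in = 13519.7/12 = 1126.64 kip·ft.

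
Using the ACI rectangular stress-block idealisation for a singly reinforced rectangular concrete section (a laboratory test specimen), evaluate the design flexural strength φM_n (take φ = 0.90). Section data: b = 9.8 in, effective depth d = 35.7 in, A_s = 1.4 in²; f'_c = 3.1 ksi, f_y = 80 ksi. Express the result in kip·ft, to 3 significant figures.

T = A_s f_y = 1.4 × 80 = 112 kips.
a = T/(0.85 f'_c b) = 112/(0.85 × 3.1 × 9.8) = 4.337 in.
M_n = T(d − a/2) = 112 × (35.7 − 2.1685) = 3755.5 kip·in = 3755.5/12 = 312.96 kip·ft.
φM_n = 0.90 × 312.96 = 281.66 kip·ft.

φM_n ≈ 282 kip·ft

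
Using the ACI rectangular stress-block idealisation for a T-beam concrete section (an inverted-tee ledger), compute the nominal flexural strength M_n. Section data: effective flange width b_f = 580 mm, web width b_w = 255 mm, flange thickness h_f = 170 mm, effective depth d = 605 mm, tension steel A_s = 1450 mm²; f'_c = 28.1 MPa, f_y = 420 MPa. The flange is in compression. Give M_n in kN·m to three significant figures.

M_n ≈ 355 kN·m

Tension: T = A_s f_y = 1450 × 420 = 609000 N.
Try a within the flange: a = T/(0.85 f'_c b_f) = 609000/(0.85 × 28.1 × 580) = 43.96 mm.
Since a = 43.96 ≤ h_f = 170 mm, the stress block lies entirely in the flange; analyse as a rectangular beam of width b_f.
M_n = T(d − a/2) = 609000 × (605 − 21.98) = 355.06 × 10⁶ N·mm.
M_n = 355.06 kN·m.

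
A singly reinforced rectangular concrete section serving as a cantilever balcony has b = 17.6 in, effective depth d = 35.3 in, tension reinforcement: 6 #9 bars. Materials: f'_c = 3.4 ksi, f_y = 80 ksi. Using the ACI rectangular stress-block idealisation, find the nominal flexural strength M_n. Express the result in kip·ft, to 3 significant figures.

A_s = 6 × 1 = 6 in².
T = A_s f_y = 6 × 80 = 480 kips.
a = T/(0.85 f'_c b) = 480/(0.85 × 3.4 × 17.6) = 9.437 in.
M_n = T(d − a/2) = 480 × (35.3 − 4.7185) = 14679.1 kip·in = 14679.1/12 = 1223.26 kip·ft.

M_n ≈ 1220 kip·ft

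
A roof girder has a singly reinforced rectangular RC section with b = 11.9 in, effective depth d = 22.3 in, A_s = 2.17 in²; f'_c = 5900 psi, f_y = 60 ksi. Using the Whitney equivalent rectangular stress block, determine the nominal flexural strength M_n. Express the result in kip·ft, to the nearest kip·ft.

T = A_s f_y = 2.17 × 60 = 130.2 kips.
a = T/(0.85 f'_c b) = 130.2/(0.85 × 5.9 × 11.9) = 2.182 in.
M_n = T(d − a/2) = 130.2 × (22.3 − 1.091) = 2761.4 kip·in = 2761.4/12 = 230.12 kip·ft.

M_n ≈ 230 kip·ft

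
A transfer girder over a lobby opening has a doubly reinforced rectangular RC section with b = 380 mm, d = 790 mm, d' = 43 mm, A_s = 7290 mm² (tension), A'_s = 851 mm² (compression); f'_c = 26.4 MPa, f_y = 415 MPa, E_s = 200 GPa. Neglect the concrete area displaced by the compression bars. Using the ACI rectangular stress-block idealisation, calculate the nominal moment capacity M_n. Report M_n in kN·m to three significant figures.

M_n ≈ 1960 kN·m

Assume both tension and compression steel yield.
Net tension couple steel: A_s − A'_s = 6439 mm².
a = (A_s − A'_s) f_y / (0.85 f'_c b) = 2672185/(0.85 × 26.4 × 380) = 313.37 mm.
c = a/β₁ = 313.37/0.85 = 368.67 mm; ε'_s = 0.003(c − d')/c = 0.0027 ≥ f_y/E_s = 0.0021, so compression steel does yield.
M_n = (A_s − A'_s) f_y (d − a/2) + A'_s f_y (d − d') = [2672185 × (790 − 156.685) + 353165 × (790 − 43)] × 10⁻⁶ = 1692.33 + 263.81 = 1956.14 kN·m.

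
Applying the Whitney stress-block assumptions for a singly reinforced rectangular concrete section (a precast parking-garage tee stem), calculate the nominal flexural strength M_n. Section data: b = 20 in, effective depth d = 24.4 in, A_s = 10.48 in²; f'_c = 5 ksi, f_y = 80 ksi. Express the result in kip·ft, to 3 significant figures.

T = A_s f_y = 10.48 × 80 = 838.4 kips.
a = T/(0.85 f'_c b) = 838.4/(0.85 × 5 × 20) = 9.864 in.
M_n = T(d − a/2) = 838.4 × (24.4 − 4.932) = 16322.0 kip·in = 16322.0/12 = 1360.17 kip·ft.

M_n ≈ 1360 kip·ft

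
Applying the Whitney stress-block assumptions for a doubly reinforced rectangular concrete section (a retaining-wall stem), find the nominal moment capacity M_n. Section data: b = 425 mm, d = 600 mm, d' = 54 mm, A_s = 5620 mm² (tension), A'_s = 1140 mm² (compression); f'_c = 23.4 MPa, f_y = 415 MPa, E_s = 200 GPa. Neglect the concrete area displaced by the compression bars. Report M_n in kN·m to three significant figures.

M_n ≈ 1170 kN·m

Assume both tension and compression steel yield.
Net tension couple steel: A_s − A'_s = 4480 mm².
a = (A_s − A'_s) f_y / (0.85 f'_c b) = 1859200/(0.85 × 23.4 × 425) = 219.94 mm.
c = a/β₁ = 219.94/0.85 = 258.75 mm; ε'_s = 0.003(c − d')/c = 0.0024 ≥ f_y/E_s = 0.0021, so compression steel does yield.
M_n = (A_s − A'_s) f_y (d − a/2) + A'_s f_y (d − d') = [1859200 × (600 − 109.97) + 473100 × (600 − 54)] × 10⁻⁶ = 911.06 + 258.31 = 1169.37 kN·m.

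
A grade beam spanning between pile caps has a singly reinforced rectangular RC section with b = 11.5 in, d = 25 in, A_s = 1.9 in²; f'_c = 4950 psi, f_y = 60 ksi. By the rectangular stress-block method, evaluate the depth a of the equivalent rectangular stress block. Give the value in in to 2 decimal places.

a ≈ 2.36 in

T = A_s f_y = 1.9 × 60 = 114 kips.
a = T/(0.85 f'_c b) = 114/(0.85 × 4.95 × 11.5) = 2.36 in.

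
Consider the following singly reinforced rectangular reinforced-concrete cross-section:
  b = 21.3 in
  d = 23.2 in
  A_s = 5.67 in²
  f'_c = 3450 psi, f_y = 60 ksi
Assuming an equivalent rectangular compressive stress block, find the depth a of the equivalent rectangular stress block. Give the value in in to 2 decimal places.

a ≈ 5.45 in

T = A_s f_y = 5.67 × 60 = 340.2 kips.
a = T/(0.85 f'_c b) = 340.2/(0.85 × 3.45 × 21.3) = 5.45 in.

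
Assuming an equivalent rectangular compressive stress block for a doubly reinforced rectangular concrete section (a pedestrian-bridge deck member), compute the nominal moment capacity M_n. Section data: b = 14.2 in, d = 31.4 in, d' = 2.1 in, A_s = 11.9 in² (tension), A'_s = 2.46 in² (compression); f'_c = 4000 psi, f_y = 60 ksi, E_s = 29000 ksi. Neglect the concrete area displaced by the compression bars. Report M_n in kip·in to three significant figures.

Assume both steels yield.
a = (A_s − A'_s) f_y/(0.85 f'_c b) = (11.9 − 2.46) × 60/(0.85 × 4 × 14.2) = 11.732 in.
c = a/β₁ = 11.732/0.85 = 13.802 in; ε'_s = 0.003(c − d')/c = 0.0025 ≥ ε_y = 0.0021, so the compression steel yields.
M_n = (A_s − A'_s) f_y (d − a/2) + A'_s f_y (d − d') = 566.4 × (31.4 − 5.866) + 147.6 × (31.4 − 2.1) = 14462.5 + 4324.7 = 18787.2 kip·in.

M_n ≈ 18800 kip·in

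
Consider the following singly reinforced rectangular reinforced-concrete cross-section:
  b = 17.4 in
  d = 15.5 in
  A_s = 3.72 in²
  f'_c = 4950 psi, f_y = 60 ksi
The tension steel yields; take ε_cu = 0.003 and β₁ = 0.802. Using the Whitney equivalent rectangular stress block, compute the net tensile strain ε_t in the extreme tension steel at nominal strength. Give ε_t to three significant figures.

a = A_s f_y/(0.85 f'_c b) = 3.049 in.
β₁ = 0.802, so c = a/β₁ = 3.049/0.802 = 3.802 in.
From the linear strain diagram with ε_cu = 0.003: ε_t = 0.003 (d − c)/c = 0.003 × (15.5 − 3.802)/3.802 = 0.00923.
Since ε_t ≥ 0.005, the section is tension-controlled.

ε_t ≈ 0.00923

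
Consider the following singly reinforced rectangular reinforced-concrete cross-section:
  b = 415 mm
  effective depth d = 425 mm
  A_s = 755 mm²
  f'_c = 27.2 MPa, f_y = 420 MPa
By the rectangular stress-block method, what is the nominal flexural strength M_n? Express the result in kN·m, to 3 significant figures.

T = A_s f_y = 755 × 420 = 317100 N = 317.1 kN.
From C = T: a = T/(0.85 f'_c b) = 317100/(0.85 × 27.2 × 415) = 33.05 mm.
M_n = T(d − a/2) = 317.1 kN × (425 − 16.525) mm = 129.53 kN·m.

M_n ≈ 130 kN·m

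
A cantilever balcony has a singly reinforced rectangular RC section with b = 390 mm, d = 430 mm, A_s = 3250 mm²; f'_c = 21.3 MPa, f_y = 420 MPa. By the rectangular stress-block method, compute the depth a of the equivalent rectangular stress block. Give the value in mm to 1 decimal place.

a ≈ 193.3 mm

T = A_s f_y = 3250 × 420 = 1365000 N = 1365 kN.
Setting C = 0.85 f'_c a b equal to T: a = 1365000/(0.85 × 21.3 × 390) = 193.3 mm.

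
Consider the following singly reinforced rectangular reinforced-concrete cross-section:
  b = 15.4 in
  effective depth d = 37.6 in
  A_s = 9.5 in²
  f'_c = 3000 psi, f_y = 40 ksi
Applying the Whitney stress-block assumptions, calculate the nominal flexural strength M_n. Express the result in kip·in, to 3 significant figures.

T = A_s f_y = 9.5 × 40 = 380 kips.
a = T/(0.85 f'_c b) = 380/(0.85 × 3 × 15.4) = 9.677 in.
M_n = T(d − a/2) = 380 × (37.6 − 4.8385) = 12449.4 kip·in.

M_n ≈ 12400 kip·in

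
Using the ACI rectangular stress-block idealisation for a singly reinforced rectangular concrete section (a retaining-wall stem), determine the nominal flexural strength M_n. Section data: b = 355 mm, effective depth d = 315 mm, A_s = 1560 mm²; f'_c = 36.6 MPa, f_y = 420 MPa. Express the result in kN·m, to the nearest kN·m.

M_n ≈ 187 kN·m

T = A_s f_y = 1560 × 420 = 655200 N = 655.2 kN.
From C = T: a = T/(0.85 f'_c b) = 655200/(0.85 × 36.6 × 355) = 59.33 mm.
M_n = T(d − a/2) = 655.2 kN × (315 − 29.665) mm = 186.95 kN·m.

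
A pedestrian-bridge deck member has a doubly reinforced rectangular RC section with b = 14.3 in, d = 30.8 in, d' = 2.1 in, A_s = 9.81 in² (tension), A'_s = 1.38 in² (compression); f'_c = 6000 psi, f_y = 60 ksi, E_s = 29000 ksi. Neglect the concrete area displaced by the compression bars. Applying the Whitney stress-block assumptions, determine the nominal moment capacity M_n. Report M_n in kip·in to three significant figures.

M_n ≈ 16200 kip·in

Assume both steels yield.
a = (A_s − A'_s) f_y/(0.85 f'_c b) = (9.81 − 1.38) × 60/(0.85 × 6 × 14.3) = 6.935 in.
c = a/β₁ = 6.935/0.75 = 9.247 in; ε'_s = 0.003(c − d')/c = 0.0023 ≥ ε_y = 0.0021, so the compression steel yields.
M_n = (A_s − A'_s) f_y (d − a/2) + A'_s f_y (d − d') = 505.8 × (30.8 − 3.4675) + 82.8 × (30.8 − 2.1) = 13824.8 + 2376.4 = 16201.2 kip·in.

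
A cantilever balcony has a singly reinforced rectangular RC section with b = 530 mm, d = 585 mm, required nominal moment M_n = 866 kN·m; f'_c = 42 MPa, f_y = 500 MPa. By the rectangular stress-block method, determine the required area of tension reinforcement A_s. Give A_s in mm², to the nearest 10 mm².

With M_n = 0.85 f'_c a b (d − a/2), solve the quadratic for a:
a = d − √(d² − 2M_n/(0.85 f'_c b)) = 585 − √(585² − 2 × 866×10⁶/(0.85 × 42 × 530)) = 84.31 mm.
A_s = 0.85 f'_c a b / f_y = 0.85 × 42 × 84.31 × 530 / 500 = 3190.5 mm².

A_s ≈ 3190 mm²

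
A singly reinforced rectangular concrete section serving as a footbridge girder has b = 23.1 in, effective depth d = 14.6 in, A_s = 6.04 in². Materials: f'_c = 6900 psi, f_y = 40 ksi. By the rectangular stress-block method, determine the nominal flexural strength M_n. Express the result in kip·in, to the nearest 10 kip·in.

T = A_s f_y = 6.04 × 40 = 241.6 kips.
a = T/(0.85 f'_c b) = 241.6/(0.85 × 6.9 × 23.1) = 1.783 in.
M_n = T(d − a/2) = 241.6 × (14.6 − 0.8915) = 3312.0 kip·in.

M_n ≈ 3310 kip·in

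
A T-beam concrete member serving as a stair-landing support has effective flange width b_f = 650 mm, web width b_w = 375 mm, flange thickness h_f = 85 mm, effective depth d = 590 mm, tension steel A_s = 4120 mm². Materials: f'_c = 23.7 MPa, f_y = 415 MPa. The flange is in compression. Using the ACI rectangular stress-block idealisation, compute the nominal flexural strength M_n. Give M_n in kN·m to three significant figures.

M_n ≈ 887 kN·m

Tension: T = A_s f_y = 4120 × 415 = 1709800 N.
Try a within the flange: a = T/(0.85 f'_c b_f) = 1709800/(0.85 × 23.7 × 650) = 130.58 mm.
a = 130.58 > h_f = 85 mm: the block extends into the web. Split into flange-overhang and web parts.
C_f = 0.85 f'_c (b_f − b_w) h_f = 0.85 × 23.7 × (650 − 375) × 85 = 470889 N.
Remaining web compression depth: a_w = (T − C_f)/(0.85 f'_c b_w) = (1709800 − 470889)/(0.85 × 23.7 × 375) = 164.00 mm.
M_n = C_f(d − h_f/2) + (T − C_f)(d − a_w/2) = 470889 × (590 − 42.5) + 1238911 × (590 − 82) = 257.81 + 629.37 = 887.18 × 10⁶ N·mm.
M_n = 887.18 kN·m.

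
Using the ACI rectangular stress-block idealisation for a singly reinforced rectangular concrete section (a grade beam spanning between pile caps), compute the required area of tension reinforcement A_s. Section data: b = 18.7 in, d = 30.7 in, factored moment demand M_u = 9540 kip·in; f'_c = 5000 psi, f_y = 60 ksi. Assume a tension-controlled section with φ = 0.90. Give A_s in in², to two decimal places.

M_n = M_u/φ = 9540/0.90 = 10600 kip·in.
From M_n = 0.85 f'_c a b (d − a/2):
a = d − √(d² − 2M_n/(0.85 f'_c b)) = 30.7 − √(30.7² − 2 × 10600/(0.85 × 5 × 18.7)) = 4.705 in.
A_s = 0.85 f'_c a b / f_y = 0.85 × 5 × 4.705 × 18.7 / 60 = 6.232 in².

A_s ≈ 6.23 in²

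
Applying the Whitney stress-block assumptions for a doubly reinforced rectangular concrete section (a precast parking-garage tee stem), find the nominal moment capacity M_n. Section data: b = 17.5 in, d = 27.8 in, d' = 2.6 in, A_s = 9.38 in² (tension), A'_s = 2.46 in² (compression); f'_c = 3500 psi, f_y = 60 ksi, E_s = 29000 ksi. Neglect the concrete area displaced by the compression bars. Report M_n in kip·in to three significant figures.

M_n ≈ 13600 kip·in

Assume both steels yield.
a = (A_s − A'_s) f_y/(0.85 f'_c b) = (9.38 − 2.46) × 60/(0.85 × 3.5 × 17.5) = 7.975 in.
c = a/β₁ = 7.975/0.85 = 9.382 in; ε'_s = 0.003(c − d')/c = 0.0022 ≥ ε_y = 0.0021, so the compression steel yields.
M_n = (A_s − A'_s) f_y (d − a/2) + A'_s f_y (d − d') = 415.2 × (27.8 − 3.9875) + 147.6 × (27.8 − 2.6) = 9887.0 + 3719.5 = 13606.5 kip·in.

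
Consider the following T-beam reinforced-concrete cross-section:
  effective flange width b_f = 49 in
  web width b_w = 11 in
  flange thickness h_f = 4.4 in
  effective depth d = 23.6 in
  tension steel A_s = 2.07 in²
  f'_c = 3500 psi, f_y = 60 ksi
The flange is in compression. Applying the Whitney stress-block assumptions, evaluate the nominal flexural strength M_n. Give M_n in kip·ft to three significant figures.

M_n ≈ 240 kip·ft

Tension: T = A_s f_y = 2.07 × 60 = 124.2 kips.
Try a within the flange: a = T/(0.85 f'_c b_f) = 124.2/(0.85 × 3.5 × 49) = 0.852 in.
Since a = 0.852 ≤ h_f = 4.4 in, the stress block lies entirely in the flange; analyse as a rectangular beam of width b_f.
M_n = T(d − a/2) = 124.2 × (23.6 − 0.426) = 2878.2 kip·in.
M_n = 2878.2/12 = 239.85 kip·ft.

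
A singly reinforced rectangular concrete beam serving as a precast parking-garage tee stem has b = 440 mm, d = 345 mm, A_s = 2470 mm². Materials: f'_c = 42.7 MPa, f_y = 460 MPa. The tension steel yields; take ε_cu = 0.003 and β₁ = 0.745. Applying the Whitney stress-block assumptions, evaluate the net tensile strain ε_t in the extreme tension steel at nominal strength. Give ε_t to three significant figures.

a = A_s f_y/(0.85 f'_c b) = 71.15 mm.
β₁ = 0.745, so c = a/β₁ = 71.15/0.745 = 95.50 mm.
From the linear strain diagram with ε_cu = 0.003: ε_t = 0.003 (d − c)/c = 0.003 × (345 − 95.50)/95.50 = 0.00784.
Since ε_t ≥ 0.005, the section is tension-controlled.

ε_t ≈ 0.00784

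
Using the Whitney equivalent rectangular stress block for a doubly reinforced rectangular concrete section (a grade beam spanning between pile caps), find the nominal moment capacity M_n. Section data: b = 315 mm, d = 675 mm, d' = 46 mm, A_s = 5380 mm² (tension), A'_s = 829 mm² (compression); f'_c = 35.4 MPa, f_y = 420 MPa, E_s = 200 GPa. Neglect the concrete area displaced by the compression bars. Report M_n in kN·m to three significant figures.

Assume both tension and compression steel yield.
Net tension couple steel: A_s − A'_s = 4551 mm².
a = (A_s − A'_s) f_y / (0.85 f'_c b) = 1911420/(0.85 × 35.4 × 315) = 201.66 mm.
c = a/β₁ = 201.66/0.797 = 253.02 mm; ε'_s = 0.003(c − d')/c = 0.0025 ≥ f_y/E_s = 0.0021, so compression steel does yield.
M_n = (A_s − A'_s) f_y (d − a/2) + A'_s f_y (d − d') = [1911420 × (675 − 100.83) + 348180 × (675 − 46)] × 10⁻⁶ = 1097.48 + 219.01 = 1316.49 kN·m.

M_n ≈ 1320 kN·m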